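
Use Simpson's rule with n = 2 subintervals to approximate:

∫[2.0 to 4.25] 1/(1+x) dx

f(x) = 1/(1+x)
a = 2.0, b = 4.25, n = 2
h = (b - a)/n = 1.125000

Simpson's rule: (h/3)[f(x₀) + 4f(x₁) + 2f(x₂) + ... + f(xₙ)]

x_0 = 2.0000, f(x_0) = 0.333333, coefficient = 1
x_1 = 3.1250, f(x_1) = 0.242424, coefficient = 4
x_2 = 4.2500, f(x_2) = 0.190476, coefficient = 1

I ≈ (1.125000/3) × 1.493506 = 0.560065
Exact value: 0.559616
Error: 0.000449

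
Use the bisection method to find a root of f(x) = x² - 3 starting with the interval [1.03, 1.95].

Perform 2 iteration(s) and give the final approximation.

f(x) = x² - 3
Initial interval: [1.03, 1.95]

Iteration 1:
  c_1 = (1.030000 + 1.950000)/2 = 1.490000
  f(c_1) = f(1.490000) = -0.779900
  f(a) × f(c) ≥ 0, new interval: [1.490000, 1.950000]
Iteration 2:
  c_2 = (1.490000 + 1.950000)/2 = 1.720000
  f(c_2) = f(1.720000) = -0.041600
  f(a) × f(c) ≥ 0, new interval: [1.720000, 1.950000]

After 2 iteration(s), the approximation is c_2 = 1.720000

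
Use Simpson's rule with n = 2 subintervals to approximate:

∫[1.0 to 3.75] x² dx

f(x) = x²
a = 1.0, b = 3.75, n = 2
h = (b - a)/n = 1.375000

Simpson's rule: (h/3)[f(x₀) + 4f(x₁) + 2f(x₂) + ... + f(xₙ)]

x_0 = 1.0000, f(x_0) = 1.000000, coefficient = 1
x_1 = 2.3750, f(x_1) = 5.640625, coefficient = 4
x_2 = 3.7500, f(x_2) = 14.062500, coefficient = 1

I ≈ (1.375000/3) × 37.625000 = 17.244792
Exact value: 17.244792
Error: 0.000000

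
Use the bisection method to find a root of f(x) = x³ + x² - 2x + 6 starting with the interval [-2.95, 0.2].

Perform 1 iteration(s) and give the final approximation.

f(x) = x³ + x² - 2x + 6
Initial interval: [-2.95, 0.2]

Iteration 1:
  c_1 = (-2.950000 + 0.200000)/2 = -1.375000
  f(c_1) = f(-1.375000) = 8.041016
  f(a) × f(c) < 0, new interval: [-2.950000, -1.375000]

After 1 iteration(s), the approximation is c_1 = -1.375000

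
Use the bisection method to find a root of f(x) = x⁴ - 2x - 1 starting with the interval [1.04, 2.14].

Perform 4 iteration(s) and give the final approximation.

f(x) = x⁴ - 2x - 1
Initial interval: [1.04, 2.14]

Iteration 1:
  c_1 = (1.040000 + 2.140000)/2 = 1.590000
  f(c_1) = f(1.590000) = 2.211290
  f(a) × f(c) < 0, new interval: [1.040000, 1.590000]
Iteration 2:
  c_2 = (1.040000 + 1.590000)/2 = 1.315000
  f(c_2) = f(1.315000) = -0.639781
  f(a) × f(c) ≥ 0, new interval: [1.315000, 1.590000]
Iteration 3:
  c_3 = (1.315000 + 1.590000)/2 = 1.452500
  f(c_3) = f(1.452500) = 0.546071
  f(a) × f(c) < 0, new interval: [1.315000, 1.452500]
Iteration 4:
  c_4 = (1.315000 + 1.452500)/2 = 1.383750
  f(c_4) = f(1.383750) = -0.101179
  f(a) × f(c) ≥ 0, new interval: [1.383750, 1.452500]

After 4 iteration(s), the approximation is c_4 = 1.383750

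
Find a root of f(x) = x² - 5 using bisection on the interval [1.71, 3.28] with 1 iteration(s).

f(x) = x² - 5
Initial interval: [1.71, 3.28]

Iteration 1:
  c_1 = (1.710000 + 3.280000)/2 = 2.495000
  f(c_1) = f(2.495000) = 1.225025
  f(a) × f(c) < 0, new interval: [1.710000, 2.495000]

After 1 iteration(s), the approximation is c_1 = 2.495000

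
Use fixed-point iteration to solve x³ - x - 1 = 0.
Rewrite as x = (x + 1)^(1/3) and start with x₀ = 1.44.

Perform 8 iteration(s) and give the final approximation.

Equation: x³ - x - 1 = 0
Fixed-point form: x = (x + 1)^(1/3)
x₀ = 1.44

x_1 = g(1.440000) = 1.346263
x_2 = g(1.346263) = 1.328798
x_3 = g(1.328798) = 1.325492
x_4 = g(1.325492) = 1.324865
x_5 = g(1.324865) = 1.324746
x_6 = g(1.324746) = 1.324723
x_7 = g(1.324723) = 1.324719
x_8 = g(1.324719) = 1.324718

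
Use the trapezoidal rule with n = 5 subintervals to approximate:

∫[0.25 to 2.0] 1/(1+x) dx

f(x) = 1/(1+x)
a = 0.25, b = 2.0, n = 5
h = (b - a)/n = 0.350000

Trapezoidal rule: (h/2)[f(x₀) + 2f(x₁) + 2f(x₂) + ... + f(xₙ)]

x_0 = 0.2500, f(x_0) = 0.800000, coefficient = 1
x_1 = 0.6000, f(x_1) = 0.625000, coefficient = 2
x_2 = 0.9500, f(x_2) = 0.512821, coefficient = 2
x_3 = 1.3000, f(x_3) = 0.434783, coefficient = 2
x_4 = 1.6500, f(x_4) = 0.377358, coefficient = 2
x_5 = 2.0000, f(x_5) = 0.333333, coefficient = 1

I ≈ (0.350000/2) × 5.033257 = 0.880820
Exact value: 0.875469
Error: 0.005351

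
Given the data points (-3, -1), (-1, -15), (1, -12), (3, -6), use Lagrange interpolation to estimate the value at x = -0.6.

Lagrange interpolation formula:
P(x) = Σ yᵢ × Lᵢ(x)
where Lᵢ(x) = Π_{j≠i} (x - xⱼ)/(xᵢ - xⱼ)

L_0(-0.6) = (-0.6 - (-1))/(-3 - (-1)) × (-0.6 - 1)/(-3 - 1) × (-0.6 - 3)/(-3 - 3) = -0.048000
L_1(-0.6) = (-0.6 - (-3))/(-1 - (-3)) × (-0.6 - 1)/(-1 - 1) × (-0.6 - 3)/(-1 - 3) = 0.864000
L_2(-0.6) = (-0.6 - (-3))/(1 - (-3)) × (-0.6 - (-1))/(1 - (-1)) × (-0.6 - 3)/(1 - 3) = 0.216000
L_3(-0.6) = (-0.6 - (-3))/(3 - (-3)) × (-0.6 - (-1))/(3 - (-1)) × (-0.6 - 1)/(3 - 1) = -0.032000

P(-0.6) = (-1)×L_0(-0.6) + (-15)×L_1(-0.6) + (-12)×L_2(-0.6) + (-6)×L_3(-0.6)
P(-0.6) = -15.312000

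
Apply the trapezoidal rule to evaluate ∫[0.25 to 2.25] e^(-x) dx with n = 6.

f(x) = e^(-x)
a = 0.25, b = 2.25, n = 6
h = (b - a)/n = 0.333333

Trapezoidal rule: (h/2)[f(x₀) + 2f(x₁) + 2f(x₂) + ... + f(xₙ)]

x_0 = 0.2500, f(x_0) = 0.778801, coefficient = 1
x_1 = 0.5833, f(x_1) = 0.558035, coefficient = 2
x_2 = 0.9167, f(x_2) = 0.399850, coefficient = 2
x_3 = 1.2500, f(x_3) = 0.286505, coefficient = 2
x_4 = 1.5833, f(x_4) = 0.205290, coefficient = 2
x_5 = 1.9167, f(x_5) = 0.147096, coefficient = 2
x_6 = 2.2500, f(x_6) = 0.105399, coefficient = 1

I ≈ (0.333333/2) × 4.077751 = 0.679625
Exact value: 0.673402
Error: 0.006224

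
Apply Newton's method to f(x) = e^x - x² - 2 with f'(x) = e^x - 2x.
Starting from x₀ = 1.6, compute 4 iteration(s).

f(x) = e^x - x² - 2
f'(x) = e^x - 2x
x₀ = 1.6

Newton-Raphson formula: x_{n+1} = x_n - f(x_n)/f'(x_n)

Iteration 1:
  f(1.600000) = 0.393032
  f'(1.600000) = 1.753032
  x_1 = 1.600000 - 0.393032/1.753032 = 1.375799
Iteration 2:
  f(1.375799) = 0.065415
  f'(1.375799) = 1.206639
  x_2 = 1.375799 - 0.065415/1.206639 = 1.321586
Iteration 3:
  f(1.321586) = 0.002774
  f'(1.321586) = 1.106192
  x_3 = 1.321586 - 0.002774/1.106192 = 1.319079
Iteration 4:
  f(1.319079) = 0.000005
  f'(1.319079) = 1.101817
  x_4 = 1.319079 - 0.000005/1.101817 = 1.319074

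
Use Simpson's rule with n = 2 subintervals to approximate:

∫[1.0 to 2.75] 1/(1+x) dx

f(x) = 1/(1+x)
a = 1.0, b = 2.75, n = 2
h = (b - a)/n = 0.875000

Simpson's rule: (h/3)[f(x₀) + 4f(x₁) + 2f(x₂) + ... + f(xₙ)]

x_0 = 1.0000, f(x_0) = 0.500000, coefficient = 1
x_1 = 1.8750, f(x_1) = 0.347826, coefficient = 4
x_2 = 2.7500, f(x_2) = 0.266667, coefficient = 1

I ≈ (0.875000/3) × 2.157971 = 0.629408
Exact value: 0.628609
Error: 0.000800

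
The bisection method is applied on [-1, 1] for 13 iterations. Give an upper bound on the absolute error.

Bisection error bound: |error| ≤ (b-a)/2^n
|error| ≤ (1 - (-1))/2^13 = 2/2^13
|error| ≤ 0.0002441406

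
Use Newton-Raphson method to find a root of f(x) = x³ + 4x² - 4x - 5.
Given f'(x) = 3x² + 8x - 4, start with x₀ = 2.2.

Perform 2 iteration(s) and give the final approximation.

f(x) = x³ + 4x² - 4x - 5
f'(x) = 3x² + 8x - 4
x₀ = 2.2

Newton-Raphson formula: x_{n+1} = x_n - f(x_n)/f'(x_n)

Iteration 1:
  f(2.200000) = 16.208000
  f'(2.200000) = 28.120000
  x_1 = 2.200000 - 16.208000/28.120000 = 1.623613
Iteration 2:
  f(1.623613) = 3.330064
  f'(1.623613) = 16.897263
  x_2 = 1.623613 - 3.330064/16.897263 = 1.426536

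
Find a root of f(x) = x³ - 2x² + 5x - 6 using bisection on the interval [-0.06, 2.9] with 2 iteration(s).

f(x) = x³ - 2x² + 5x - 6
Initial interval: [-0.06, 2.9]

Iteration 1:
  c_1 = (-0.060000 + 2.900000)/2 = 1.420000
  f(c_1) = f(1.420000) = -0.069512
  f(a) × f(c) ≥ 0, new interval: [1.420000, 2.900000]
Iteration 2:
  c_2 = (1.420000 + 2.900000)/2 = 2.160000
  f(c_2) = f(2.160000) = 5.546496
  f(a) × f(c) < 0, new interval: [1.420000, 2.160000]

After 2 iteration(s), the approximation is c_2 = 2.160000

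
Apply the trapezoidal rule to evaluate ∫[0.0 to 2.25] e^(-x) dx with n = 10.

f(x) = e^(-x)
a = 0.0, b = 2.25, n = 10
h = (b - a)/n = 0.225000

Trapezoidal rule: (h/2)[f(x₀) + 2f(x₁) + 2f(x₂) + ... + f(xₙ)]

x_0 = 0.0000, f(x_0) = 1.000000, coefficient = 1
x_1 = 0.2250, f(x_1) = 0.798516, coefficient = 2
x_2 = 0.4500, f(x_2) = 0.637628, coefficient = 2
x_3 = 0.6750, f(x_3) = 0.509156, coefficient = 2
x_4 = 0.9000, f(x_4) = 0.406570, coefficient = 2
x_5 = 1.1250, f(x_5) = 0.324652, coefficient = 2
x_6 = 1.3500, f(x_6) = 0.259240, coefficient = 2
x_7 = 1.5750, f(x_7) = 0.207008, coefficient = 2
x_8 = 1.8000, f(x_8) = 0.165299, coefficient = 2
x_9 = 2.0250, f(x_9) = 0.131994, coefficient = 2
x_10 = 2.2500, f(x_10) = 0.105399, coefficient = 1

I ≈ (0.225000/2) × 7.985526 = 0.898372
Exact value: 0.894601
Error: 0.003771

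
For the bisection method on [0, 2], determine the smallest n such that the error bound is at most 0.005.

We need (b-a)/2^n ≤ 0.005
(2 - 0)/2^n ≤ 0.005
2/2^n ≤ 0.005
2^n ≥ 400
n ≥ log₂(400) = 8.64
n ≥ 9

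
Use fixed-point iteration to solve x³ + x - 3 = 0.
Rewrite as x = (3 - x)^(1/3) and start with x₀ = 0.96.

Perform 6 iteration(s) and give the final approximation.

Equation: x³ + x - 3 = 0
Fixed-point form: x = (3 - x)^(1/3)
x₀ = 0.96

x_1 = g(0.960000) = 1.268265
x_2 = g(1.268265) = 1.200864
x_3 = g(1.200864) = 1.216246
x_4 = g(1.216246) = 1.212770
x_5 = g(1.212770) = 1.213557
x_6 = g(1.213557) = 1.213379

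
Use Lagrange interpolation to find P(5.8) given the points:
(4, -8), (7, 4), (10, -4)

Lagrange interpolation formula:
P(x) = Σ yᵢ × Lᵢ(x)
where Lᵢ(x) = Π_{j≠i} (x - xⱼ)/(xᵢ - xⱼ)

L_0(5.8) = (5.8 - 7)/(4 - 7) × (5.8 - 10)/(4 - 10) = 0.280000
L_1(5.8) = (5.8 - 4)/(7 - 4) × (5.8 - 10)/(7 - 10) = 0.840000
L_2(5.8) = (5.8 - 4)/(10 - 4) × (5.8 - 7)/(10 - 7) = -0.120000

P(5.8) = (-8)×L_0(5.8) + 4×L_1(5.8) + (-4)×L_2(5.8)
P(5.8) = 1.600000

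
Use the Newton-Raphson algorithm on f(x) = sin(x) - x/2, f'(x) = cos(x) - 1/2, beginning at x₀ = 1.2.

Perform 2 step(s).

f(x) = sin(x) - x/2
f'(x) = cos(x) - 1/2
x₀ = 1.2

Newton-Raphson formula: x_{n+1} = x_n - f(x_n)/f'(x_n)

Iteration 1:
  f(1.200000) = 0.332039
  f'(1.200000) = -0.137642
  x_1 = 1.200000 - 0.332039/(-0.137642) = 3.612334
Iteration 2:
  f(3.612334) = -2.259714
  f'(3.612334) = -1.391232
  x_2 = 3.612334 - (-2.259714)/(-1.391232) = 1.988080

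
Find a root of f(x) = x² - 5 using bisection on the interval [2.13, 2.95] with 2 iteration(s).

f(x) = x² - 5
Initial interval: [2.13, 2.95]

Iteration 1:
  c_1 = (2.130000 + 2.950000)/2 = 2.540000
  f(c_1) = f(2.540000) = 1.451600
  f(a) × f(c) < 0, new interval: [2.130000, 2.540000]
Iteration 2:
  c_2 = (2.130000 + 2.540000)/2 = 2.335000
  f(c_2) = f(2.335000) = 0.452225
  f(a) × f(c) < 0, new interval: [2.130000, 2.335000]

After 2 iteration(s), the approximation is c_2 = 2.335000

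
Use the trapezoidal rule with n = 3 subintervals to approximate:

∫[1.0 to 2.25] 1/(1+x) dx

f(x) = 1/(1+x)
a = 1.0, b = 2.25, n = 3
h = (b - a)/n = 0.416667

Trapezoidal rule: (h/2)[f(x₀) + 2f(x₁) + 2f(x₂) + ... + f(xₙ)]

x_0 = 1.0000, f(x_0) = 0.500000, coefficient = 1
x_1 = 1.4167, f(x_1) = 0.413793, coefficient = 2
x_2 = 1.8333, f(x_2) = 0.352941, coefficient = 2
x_3 = 2.2500, f(x_3) = 0.307692, coefficient = 1

I ≈ (0.416667/2) × 2.341161 = 0.487742
Exact value: 0.485508
Error: 0.002234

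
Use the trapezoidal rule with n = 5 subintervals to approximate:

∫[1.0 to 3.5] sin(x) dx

f(x) = sin(x)
a = 1.0, b = 3.5, n = 5
h = (b - a)/n = 0.500000

Trapezoidal rule: (h/2)[f(x₀) + 2f(x₁) + 2f(x₂) + ... + f(xₙ)]

x_0 = 1.0000, f(x_0) = 0.841471, coefficient = 1
x_1 = 1.5000, f(x_1) = 0.997495, coefficient = 2
x_2 = 2.0000, f(x_2) = 0.909297, coefficient = 2
x_3 = 2.5000, f(x_3) = 0.598472, coefficient = 2
x_4 = 3.0000, f(x_4) = 0.141120, coefficient = 2
x_5 = 3.5000, f(x_5) = -0.350783, coefficient = 1

I ≈ (0.500000/2) × 5.783457 = 1.445864
Exact value: 1.476759
Error: 0.030895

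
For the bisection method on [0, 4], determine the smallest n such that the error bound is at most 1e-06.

We need (b-a)/2^n ≤ 1e-06
(4 - 0)/2^n ≤ 1e-06
4/2^n ≤ 1e-06
2^n ≥ 4000000
n ≥ log₂(4000000) = 21.93
n ≥ 22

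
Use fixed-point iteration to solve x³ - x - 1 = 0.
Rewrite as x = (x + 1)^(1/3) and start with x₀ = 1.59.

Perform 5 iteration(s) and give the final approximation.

Equation: x³ - x - 1 = 0
Fixed-point form: x = (x + 1)^(1/3)
x₀ = 1.59

x_1 = g(1.590000) = 1.373304
x_2 = g(1.373304) = 1.333883
x_3 = g(1.333883) = 1.326457
x_4 = g(1.326457) = 1.325048
x_5 = g(1.325048) = 1.324781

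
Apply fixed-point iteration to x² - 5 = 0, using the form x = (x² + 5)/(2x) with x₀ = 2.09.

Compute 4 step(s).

Equation: x² - 5 = 0
Fixed-point form: x = (x² + 5)/(2x)
x₀ = 2.09

x_1 = g(2.090000) = 2.241172
x_2 = g(2.241172) = 2.236074
x_3 = g(2.236074) = 2.236068
x_4 = g(2.236068) = 2.236068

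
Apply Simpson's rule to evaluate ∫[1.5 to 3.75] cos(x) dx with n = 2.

f(x) = cos(x)
a = 1.5, b = 3.75, n = 2
h = (b - a)/n = 1.125000

Simpson's rule: (h/3)[f(x₀) + 4f(x₁) + 2f(x₂) + ... + f(xₙ)]

x_0 = 1.5000, f(x_0) = 0.070737, coefficient = 1
x_1 = 2.6250, f(x_1) = -0.869507, coefficient = 4
x_2 = 3.7500, f(x_2) = -0.820559, coefficient = 1

I ≈ (1.125000/3) × -4.227851 = -1.585444
Exact value: -1.569056
Error: 0.016388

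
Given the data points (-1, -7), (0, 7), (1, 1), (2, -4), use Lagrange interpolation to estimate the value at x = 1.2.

Lagrange interpolation formula:
P(x) = Σ yᵢ × Lᵢ(x)
where Lᵢ(x) = Π_{j≠i} (x - xⱼ)/(xᵢ - xⱼ)

L_0(1.2) = (1.2 - 0)/(-1 - 0) × (1.2 - 1)/(-1 - 1) × (1.2 - 2)/(-1 - 2) = 0.032000
L_1(1.2) = (1.2 - (-1))/(0 - (-1)) × (1.2 - 1)/(0 - 1) × (1.2 - 2)/(0 - 2) = -0.176000
L_2(1.2) = (1.2 - (-1))/(1 - (-1)) × (1.2 - 0)/(1 - 0) × (1.2 - 2)/(1 - 2) = 1.056000
L_3(1.2) = (1.2 - (-1))/(2 - (-1)) × (1.2 - 0)/(2 - 0) × (1.2 - 1)/(2 - 1) = 0.088000

P(1.2) = (-7)×L_0(1.2) + 7×L_1(1.2) + 1×L_2(1.2) + (-4)×L_3(1.2)
P(1.2) = -0.752000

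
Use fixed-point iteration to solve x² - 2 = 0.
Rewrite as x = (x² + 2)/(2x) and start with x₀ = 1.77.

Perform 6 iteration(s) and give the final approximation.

Equation: x² - 2 = 0
Fixed-point form: x = (x² + 2)/(2x)
x₀ = 1.77

x_1 = g(1.770000) = 1.449972
x_2 = g(1.449972) = 1.414654
x_3 = g(1.414654) = 1.414214
x_4 = g(1.414214) = 1.414214
x_5 = g(1.414214) = 1.414214
x_6 = g(1.414214) = 1.414214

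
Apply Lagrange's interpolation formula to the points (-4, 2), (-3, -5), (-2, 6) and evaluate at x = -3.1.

Lagrange interpolation formula:
P(x) = Σ yᵢ × Lᵢ(x)
where Lᵢ(x) = Π_{j≠i} (x - xⱼ)/(xᵢ - xⱼ)

L_0(-3.1) = (-3.1 - (-3))/(-4 - (-3)) × (-3.1 - (-2))/(-4 - (-2)) = 0.055000
L_1(-3.1) = (-3.1 - (-4))/(-3 - (-4)) × (-3.1 - (-2))/(-3 - (-2)) = 0.990000
L_2(-3.1) = (-3.1 - (-4))/(-2 - (-4)) × (-3.1 - (-3))/(-2 - (-3)) = -0.045000

P(-3.1) = 2×L_0(-3.1) + (-5)×L_1(-3.1) + 6×L_2(-3.1)
P(-3.1) = -5.110000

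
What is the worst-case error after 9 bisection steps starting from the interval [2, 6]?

Bisection error bound: |error| ≤ (b-a)/2^n
|error| ≤ (6 - 2)/2^9 = 4/2^9
|error| ≤ 0.0078125000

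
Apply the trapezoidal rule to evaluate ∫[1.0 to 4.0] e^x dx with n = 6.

f(x) = e^x
a = 1.0, b = 4.0, n = 6
h = (b - a)/n = 0.500000

Trapezoidal rule: (h/2)[f(x₀) + 2f(x₁) + 2f(x₂) + ... + f(xₙ)]

x_0 = 1.0000, f(x_0) = 2.718282, coefficient = 1
x_1 = 1.5000, f(x_1) = 4.481689, coefficient = 2
x_2 = 2.0000, f(x_2) = 7.389056, coefficient = 2
x_3 = 2.5000, f(x_3) = 12.182494, coefficient = 2
x_4 = 3.0000, f(x_4) = 20.085537, coefficient = 2
x_5 = 3.5000, f(x_5) = 33.115452, coefficient = 2
x_6 = 4.0000, f(x_6) = 54.598150, coefficient = 1

I ≈ (0.500000/2) × 211.824888 = 52.956222
Exact value: 51.879868
Error: 1.076354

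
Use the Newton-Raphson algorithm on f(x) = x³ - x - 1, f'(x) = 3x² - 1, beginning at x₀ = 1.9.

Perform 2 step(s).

f(x) = x³ - x - 1
f'(x) = 3x² - 1
x₀ = 1.9

Newton-Raphson formula: x_{n+1} = x_n - f(x_n)/f'(x_n)

Iteration 1:
  f(1.900000) = 3.959000
  f'(1.900000) = 9.830000
  x_1 = 1.900000 - 3.959000/9.830000 = 1.497253
Iteration 2:
  f(1.497253) = 0.859240
  f'(1.497253) = 5.725302
  x_2 = 1.497253 - 0.859240/5.725302 = 1.347176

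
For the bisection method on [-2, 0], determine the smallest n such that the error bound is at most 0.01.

We need (b-a)/2^n ≤ 0.01
(0 - (-2))/2^n ≤ 0.01
2/2^n ≤ 0.01
2^n ≥ 200
n ≥ log₂(200) = 7.64
n ≥ 8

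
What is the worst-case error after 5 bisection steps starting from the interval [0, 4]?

Bisection error bound: |error| ≤ (b-a)/2^n
|error| ≤ (4 - 0)/2^5 = 4/2^5
|error| ≤ 0.1250000000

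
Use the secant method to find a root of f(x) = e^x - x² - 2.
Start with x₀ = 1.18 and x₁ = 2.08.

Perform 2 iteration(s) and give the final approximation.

f(x) = e^x - x² - 2
x₀ = 1.18, x₁ = 2.08

Secant formula: x_{n+1} = x_n - f(x_n)(x_n - x_{n-1})/(f(x_n) - f(x_{n-1}))

Iteration 1:
  f(1.180000) = -0.138026
  f(2.080000) = 1.678069
  x_2 = 2.080000 - 1.678069×(2.080000 - 1.180000)/(1.678069 - (-0.138026))
       = 1.248401
Iteration 2:
  f(2.080000) = 1.678069
  f(1.248401) = -0.073738
  x_3 = 1.248401 - (-0.073738)×(1.248401 - 2.080000)/(-0.073738 - 1.678069)
       = 1.283406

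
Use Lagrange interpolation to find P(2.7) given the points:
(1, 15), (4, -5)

Lagrange interpolation formula:
P(x) = Σ yᵢ × Lᵢ(x)
where Lᵢ(x) = Π_{j≠i} (x - xⱼ)/(xᵢ - xⱼ)

L_0(2.7) = (2.7 - 4)/(1 - 4) = 0.433333
L_1(2.7) = (2.7 - 1)/(4 - 1) = 0.566667

P(2.7) = 15×L_0(2.7) + (-5)×L_1(2.7)
P(2.7) = 3.666667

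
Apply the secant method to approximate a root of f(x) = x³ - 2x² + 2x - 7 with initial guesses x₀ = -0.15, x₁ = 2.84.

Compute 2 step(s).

f(x) = x³ - 2x² + 2x - 7
x₀ = -0.15, x₁ = 2.84

Secant formula: x_{n+1} = x_n - f(x_n)(x_n - x_{n-1})/(f(x_n) - f(x_{n-1}))

Iteration 1:
  f(-0.150000) = -7.348375
  f(2.840000) = 5.455104
  x_2 = 2.840000 - 5.455104×(2.840000 - (-0.150000))/(5.455104 - (-7.348375))
       = 1.566068
Iteration 2:
  f(2.840000) = 5.455104
  f(1.566068) = -4.932112
  x_3 = 1.566068 - (-4.932112)×(1.566068 - 2.840000)/(-4.932112 - 5.455104)
       = 2.170963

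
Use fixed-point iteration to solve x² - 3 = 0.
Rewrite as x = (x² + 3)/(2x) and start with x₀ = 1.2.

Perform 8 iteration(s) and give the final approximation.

Equation: x² - 3 = 0
Fixed-point form: x = (x² + 3)/(2x)
x₀ = 1.2

x_1 = g(1.200000) = 1.850000
x_2 = g(1.850000) = 1.735811
x_3 = g(1.735811) = 1.732055
x_4 = g(1.732055) = 1.732051
x_5 = g(1.732051) = 1.732051
x_6 = g(1.732051) = 1.732051
x_7 = g(1.732051) = 1.732051
x_8 = g(1.732051) = 1.732051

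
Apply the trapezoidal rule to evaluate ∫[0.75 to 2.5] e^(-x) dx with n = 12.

f(x) = e^(-x)
a = 0.75, b = 2.5, n = 12
h = (b - a)/n = 0.145833

Trapezoidal rule: (h/2)[f(x₀) + 2f(x₁) + 2f(x₂) + ... + f(xₙ)]

x_0 = 0.7500, f(x_0) = 0.472367, coefficient = 1
x_1 = 0.8958, f(x_1) = 0.408267, coefficient = 2
x_2 = 1.0417, f(x_2) = 0.352866, coefficient = 2
x_3 = 1.1875, f(x_3) = 0.304983, coefficient = 2
x_4 = 1.3333, f(x_4) = 0.263597, coefficient = 2
x_5 = 1.4792, f(x_5) = 0.227827, coefficient = 2
x_6 = 1.6250, f(x_6) = 0.196912, coefficient = 2
x_7 = 1.7708, f(x_7) = 0.170191, coefficient = 2
x_8 = 1.9167, f(x_8) = 0.147096, coefficient = 2
x_9 = 2.0625, f(x_9) = 0.127136, coefficient = 2
x_10 = 2.2083, f(x_10) = 0.109884, coefficient = 2
x_11 = 2.3542, f(x_11) = 0.094973, coefficient = 2
x_12 = 2.5000, f(x_12) = 0.082085, coefficient = 1

I ≈ (0.145833/2) × 5.361915 = 0.390973
Exact value: 0.390282
Error: 0.000691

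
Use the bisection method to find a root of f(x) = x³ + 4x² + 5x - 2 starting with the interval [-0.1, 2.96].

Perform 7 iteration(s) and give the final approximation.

f(x) = x³ + 4x² + 5x - 2
Initial interval: [-0.1, 2.96]

Iteration 1:
  c_1 = (-0.100000 + 2.960000)/2 = 1.430000
  f(c_1) = f(1.430000) = 16.253807
  f(a) × f(c) < 0, new interval: [-0.100000, 1.430000]
Iteration 2:
  c_2 = (-0.100000 + 1.430000)/2 = 0.665000
  f(c_2) = f(0.665000) = 3.387980
  f(a) × f(c) < 0, new interval: [-0.100000, 0.665000]
Iteration 3:
  c_3 = (-0.100000 + 0.665000)/2 = 0.282500
  f(c_3) = f(0.282500) = -0.245730
  f(a) × f(c) ≥ 0, new interval: [0.282500, 0.665000]
Iteration 4:
  c_4 = (0.282500 + 0.665000)/2 = 0.473750
  f(c_4) = f(0.473750) = 1.372834
  f(a) × f(c) < 0, new interval: [0.282500, 0.473750]
Iteration 5:
  c_5 = (0.282500 + 0.473750)/2 = 0.378125
  f(c_5) = f(0.378125) = 0.516603
  f(a) × f(c) < 0, new interval: [0.282500, 0.378125]
Iteration 6:
  c_6 = (0.282500 + 0.378125)/2 = 0.330312
  f(c_6) = f(0.330312) = 0.124027
  f(a) × f(c) < 0, new interval: [0.282500, 0.330312]
Iteration 7:
  c_7 = (0.282500 + 0.330312)/2 = 0.306406
  f(c_7) = f(0.306406) = -0.063663
  f(a) × f(c) ≥ 0, new interval: [0.306406, 0.330312]

After 7 iteration(s), the approximation is c_7 = 0.306406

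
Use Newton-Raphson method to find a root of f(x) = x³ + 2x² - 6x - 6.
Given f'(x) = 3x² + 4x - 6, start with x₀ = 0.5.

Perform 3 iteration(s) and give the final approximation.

f(x) = x³ + 2x² - 6x - 6
f'(x) = 3x² + 4x - 6
x₀ = 0.5

Newton-Raphson formula: x_{n+1} = x_n - f(x_n)/f'(x_n)

Iteration 1:
  f(0.500000) = -8.375000
  f'(0.500000) = -3.250000
  x_1 = 0.500000 - (-8.375000)/(-3.250000) = -2.076923
Iteration 2:
  f(-2.076923) = 6.129722
  f'(-2.076923) = -1.366864
  x_2 = -2.076923 - 6.129722/(-1.366864) = 2.407592
Iteration 3:
  f(2.407592) = 5.103060
  f'(2.407592) = 21.019873
  x_3 = 2.407592 - 5.103060/21.019873 = 2.164819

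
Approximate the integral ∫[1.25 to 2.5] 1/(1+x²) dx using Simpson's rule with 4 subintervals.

f(x) = 1/(1+x²)
a = 1.25, b = 2.5, n = 4
h = (b - a)/n = 0.312500

Simpson's rule: (h/3)[f(x₀) + 4f(x₁) + 2f(x₂) + ... + f(xₙ)]

x_0 = 1.2500, f(x_0) = 0.390244, coefficient = 1
x_1 = 1.5625, f(x_1) = 0.290579, coefficient = 4
x_2 = 1.8750, f(x_2) = 0.221453, coefficient = 2
x_3 = 2.1875, f(x_3) = 0.172856, coefficient = 4
x_4 = 2.5000, f(x_4) = 0.137931, coefficient = 1

I ≈ (0.312500/3) × 2.824822 = 0.294252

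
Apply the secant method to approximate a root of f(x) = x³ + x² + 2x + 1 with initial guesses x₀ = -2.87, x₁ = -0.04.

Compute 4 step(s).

f(x) = x³ + x² + 2x + 1
x₀ = -2.87, x₁ = -0.04

Secant formula: x_{n+1} = x_n - f(x_n)(x_n - x_{n-1})/(f(x_n) - f(x_{n-1}))

Iteration 1:
  f(-2.870000) = -20.143003
  f(-0.040000) = 0.921536
  x_2 = -0.040000 - 0.921536×(-0.040000 - (-2.870000))/(0.921536 - (-20.143003))
       = -0.163807
Iteration 2:
  f(-0.040000) = 0.921536
  f(-0.163807) = 0.694823
  x_3 = -0.163807 - 0.694823×(-0.163807 - (-0.040000))/(0.694823 - 0.921536)
       = -0.543248
Iteration 3:
  f(-0.163807) = 0.694823
  f(-0.543248) = 0.048300
  x_4 = -0.543248 - 0.048300×(-0.543248 - (-0.163807))/(0.048300 - 0.694823)
       = -0.571595
Iteration 4:
  f(-0.543248) = 0.048300
  f(-0.571595) = -0.003221
  x_5 = -0.571595 - (-0.003221)×(-0.571595 - (-0.543248))/(-0.003221 - 0.048300)
       = -0.569823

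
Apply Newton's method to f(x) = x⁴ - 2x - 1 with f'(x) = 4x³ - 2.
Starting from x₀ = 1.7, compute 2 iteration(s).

f(x) = x⁴ - 2x - 1
f'(x) = 4x³ - 2
x₀ = 1.7

Newton-Raphson formula: x_{n+1} = x_n - f(x_n)/f'(x_n)

Iteration 1:
  f(1.700000) = 3.952100
  f'(1.700000) = 17.652000
  x_1 = 1.700000 - 3.952100/17.652000 = 1.476110
Iteration 2:
  f(1.476110) = 0.795392
  f'(1.476110) = 10.865198
  x_2 = 1.476110 - 0.795392/10.865198 = 1.402905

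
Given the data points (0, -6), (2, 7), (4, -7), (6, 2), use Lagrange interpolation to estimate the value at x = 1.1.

Lagrange interpolation formula:
P(x) = Σ yᵢ × Lᵢ(x)
where Lᵢ(x) = Π_{j≠i} (x - xⱼ)/(xᵢ - xⱼ)

L_0(1.1) = (1.1 - 2)/(0 - 2) × (1.1 - 4)/(0 - 4) × (1.1 - 6)/(0 - 6) = 0.266437
L_1(1.1) = (1.1 - 0)/(2 - 0) × (1.1 - 4)/(2 - 4) × (1.1 - 6)/(2 - 6) = 0.976938
L_2(1.1) = (1.1 - 0)/(4 - 0) × (1.1 - 2)/(4 - 2) × (1.1 - 6)/(4 - 6) = -0.303187
L_3(1.1) = (1.1 - 0)/(6 - 0) × (1.1 - 2)/(6 - 2) × (1.1 - 4)/(6 - 4) = 0.059812

P(1.1) = (-6)×L_0(1.1) + 7×L_1(1.1) + (-7)×L_2(1.1) + 2×L_3(1.1)
P(1.1) = 7.481875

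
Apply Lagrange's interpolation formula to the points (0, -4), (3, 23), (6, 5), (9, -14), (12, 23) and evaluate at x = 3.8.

Lagrange interpolation formula:
P(x) = Σ yᵢ × Lᵢ(x)
where Lᵢ(x) = Π_{j≠i} (x - xⱼ)/(xᵢ - xⱼ)

L_0(3.8) = (3.8 - 3)/(0 - 3) × (3.8 - 6)/(0 - 6) × (3.8 - 9)/(0 - 9) × (3.8 - 12)/(0 - 12) = -0.038604
L_1(3.8) = (3.8 - 0)/(3 - 0) × (3.8 - 6)/(3 - 6) × (3.8 - 9)/(3 - 9) × (3.8 - 12)/(3 - 12) = 0.733478
L_2(3.8) = (3.8 - 0)/(6 - 0) × (3.8 - 3)/(6 - 3) × (3.8 - 9)/(6 - 9) × (3.8 - 12)/(6 - 12) = 0.400079
L_3(3.8) = (3.8 - 0)/(9 - 0) × (3.8 - 3)/(9 - 3) × (3.8 - 6)/(9 - 6) × (3.8 - 12)/(9 - 12) = -0.112843
L_4(3.8) = (3.8 - 0)/(12 - 0) × (3.8 - 3)/(12 - 3) × (3.8 - 6)/(12 - 6) × (3.8 - 9)/(12 - 9) = 0.017890

P(3.8) = (-4)×L_0(3.8) + 23×L_1(3.8) + 5×L_2(3.8) + (-14)×L_3(3.8) + 23×L_4(3.8)
P(3.8) = 21.016072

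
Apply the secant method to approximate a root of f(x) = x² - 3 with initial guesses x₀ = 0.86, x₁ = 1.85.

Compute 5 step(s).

f(x) = x² - 3
x₀ = 0.86, x₁ = 1.85

Secant formula: x_{n+1} = x_n - f(x_n)(x_n - x_{n-1})/(f(x_n) - f(x_{n-1}))

Iteration 1:
  f(0.860000) = -2.260400
  f(1.850000) = 0.422500
  x_2 = 1.850000 - 0.422500×(1.850000 - 0.860000)/(0.422500 - (-2.260400))
       = 1.694096
Iteration 2:
  f(1.850000) = 0.422500
  f(1.694096) = -0.130039
  x_3 = 1.694096 - (-0.130039)×(1.694096 - 1.850000)/(-0.130039 - 0.422500)
       = 1.730788
Iteration 3:
  f(1.694096) = -0.130039
  f(1.730788) = -0.004374
  x_4 = 1.730788 - (-0.004374)×(1.730788 - 1.694096)/(-0.004374 - (-0.130039))
       = 1.732065
Iteration 4:
  f(1.730788) = -0.004374
  f(1.732065) = 0.000048
  x_5 = 1.732065 - 0.000048×(1.732065 - 1.730788)/(0.000048 - (-0.004374))
       = 1.732051
Iteration 5:
  f(1.732065) = 0.000048
  f(1.732051) = 0.000000
  x_6 = 1.732051 - 0.000000×(1.732051 - 1.732065)/(0.000000 - 0.000048)
       = 1.732051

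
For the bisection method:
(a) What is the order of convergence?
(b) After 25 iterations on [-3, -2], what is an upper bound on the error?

(a) Bisection has linear (order 1) convergence; the error is halved each step.

(b) Error bound = (b-a)/2^n = (-2 - (-3))/2^{25}
    = 1/2^{25}

(a) 1 (linear); (b) error ≤ 2.98e-08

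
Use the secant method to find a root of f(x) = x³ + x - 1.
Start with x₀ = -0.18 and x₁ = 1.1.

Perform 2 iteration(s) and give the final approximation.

f(x) = x³ + x - 1
x₀ = -0.18, x₁ = 1.1

Secant formula: x_{n+1} = x_n - f(x_n)(x_n - x_{n-1})/(f(x_n) - f(x_{n-1}))

Iteration 1:
  f(-0.180000) = -1.185832
  f(1.100000) = 1.431000
  x_2 = 1.100000 - 1.431000×(1.100000 - (-0.180000))/(1.431000 - (-1.185832))
       = 0.400039
Iteration 2:
  f(1.100000) = 1.431000
  f(0.400039) = -0.535942
  x_3 = 0.400039 - (-0.535942)×(0.400039 - 1.100000)/(-0.535942 - 1.431000)
       = 0.590761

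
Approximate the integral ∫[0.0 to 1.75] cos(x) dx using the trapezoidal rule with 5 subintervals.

f(x) = cos(x)
a = 0.0, b = 1.75, n = 5
h = (b - a)/n = 0.350000

Trapezoidal rule: (h/2)[f(x₀) + 2f(x₁) + 2f(x₂) + ... + f(xₙ)]

x_0 = 0.0000, f(x_0) = 1.000000, coefficient = 1
x_1 = 0.3500, f(x_1) = 0.939373, coefficient = 2
x_2 = 0.7000, f(x_2) = 0.764842, coefficient = 2
x_3 = 1.0500, f(x_3) = 0.497571, coefficient = 2
x_4 = 1.4000, f(x_4) = 0.169967, coefficient = 2
x_5 = 1.7500, f(x_5) = -0.178246, coefficient = 1

I ≈ (0.350000/2) × 5.565260 = 0.973921
Exact value: 0.983986
Error: 0.010065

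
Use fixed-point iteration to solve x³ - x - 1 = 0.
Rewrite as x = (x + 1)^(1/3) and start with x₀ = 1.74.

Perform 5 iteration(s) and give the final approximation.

Equation: x³ - x - 1 = 0
Fixed-point form: x = (x + 1)^(1/3)
x₀ = 1.74

x_1 = g(1.740000) = 1.399319
x_2 = g(1.399319) = 1.338739
x_3 = g(1.338739) = 1.327376
x_4 = g(1.327376) = 1.325223
x_5 = g(1.325223) = 1.324814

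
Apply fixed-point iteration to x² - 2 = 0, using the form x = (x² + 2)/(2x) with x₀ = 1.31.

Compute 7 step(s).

Equation: x² - 2 = 0
Fixed-point form: x = (x² + 2)/(2x)
x₀ = 1.31

x_1 = g(1.310000) = 1.418359
x_2 = g(1.418359) = 1.414220
x_3 = g(1.414220) = 1.414214
x_4 = g(1.414214) = 1.414214
x_5 = g(1.414214) = 1.414214
x_6 = g(1.414214) = 1.414214
x_7 = g(1.414214) = 1.414214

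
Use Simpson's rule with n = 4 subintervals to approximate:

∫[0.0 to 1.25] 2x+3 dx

f(x) = 2x+3
a = 0.0, b = 1.25, n = 4
h = (b - a)/n = 0.312500

Simpson's rule: (h/3)[f(x₀) + 4f(x₁) + 2f(x₂) + ... + f(xₙ)]

x_0 = 0.0000, f(x_0) = 3.000000, coefficient = 1
x_1 = 0.3125, f(x_1) = 3.625000, coefficient = 4
x_2 = 0.6250, f(x_2) = 4.250000, coefficient = 2
x_3 = 0.9375, f(x_3) = 4.875000, coefficient = 4
x_4 = 1.2500, f(x_4) = 5.500000, coefficient = 1

I ≈ (0.312500/3) × 51.000000 = 5.312500
Exact value: 5.312500
Error: 0.000000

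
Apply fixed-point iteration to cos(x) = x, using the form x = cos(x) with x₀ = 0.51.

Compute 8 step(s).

Equation: cos(x) = x
Fixed-point form: x = cos(x)
x₀ = 0.51

x_1 = g(0.510000) = 0.872745
x_2 = g(0.872745) = 0.642726
x_3 = g(0.642726) = 0.800465
x_4 = g(0.800465) = 0.696373
x_5 = g(0.696373) = 0.767173
x_6 = g(0.767173) = 0.719875
x_7 = g(0.719875) = 0.751888
x_8 = g(0.751888) = 0.730401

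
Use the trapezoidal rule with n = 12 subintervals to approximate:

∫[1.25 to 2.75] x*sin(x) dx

f(x) = x*sin(x)
a = 1.25, b = 2.75, n = 12
h = (b - a)/n = 0.125000

Trapezoidal rule: (h/2)[f(x₀) + 2f(x₁) + 2f(x₂) + ... + f(xₙ)]

x_0 = 1.2500, f(x_0) = 1.186231, coefficient = 1
x_1 = 1.3750, f(x_1) = 1.348728, coefficient = 2
x_2 = 1.5000, f(x_2) = 1.496242, coefficient = 2
x_3 = 1.6250, f(x_3) = 1.622613, coefficient = 2
x_4 = 1.7500, f(x_4) = 1.721975, coefficient = 2
x_5 = 1.8750, f(x_5) = 1.788911, coefficient = 2
x_6 = 2.0000, f(x_6) = 1.818595, coefficient = 2
x_7 = 2.1250, f(x_7) = 1.806930, coefficient = 2
x_8 = 2.2500, f(x_8) = 1.750665, coefficient = 2
x_9 = 2.3750, f(x_9) = 1.647502, coefficient = 2
x_10 = 2.5000, f(x_10) = 1.496180, coefficient = 2
x_11 = 2.6250, f(x_11) = 1.296541, coefficient = 2
x_12 = 2.7500, f(x_12) = 1.049568, coefficient = 1

I ≈ (0.125000/2) × 37.825563 = 2.364098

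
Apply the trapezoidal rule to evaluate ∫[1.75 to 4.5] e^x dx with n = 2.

f(x) = e^x
a = 1.75, b = 4.5, n = 2
h = (b - a)/n = 1.375000

Trapezoidal rule: (h/2)[f(x₀) + 2f(x₁) + 2f(x₂) + ... + f(xₙ)]

x_0 = 1.7500, f(x_0) = 5.754603, coefficient = 1
x_1 = 3.1250, f(x_1) = 22.759895, coefficient = 2
x_2 = 4.5000, f(x_2) = 90.017131, coefficient = 1

I ≈ (1.375000/2) × 141.291524 = 97.137923
Exact value: 84.262529
Error: 12.875394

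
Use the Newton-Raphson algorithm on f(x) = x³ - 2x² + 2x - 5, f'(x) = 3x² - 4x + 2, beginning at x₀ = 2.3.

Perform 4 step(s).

f(x) = x³ - 2x² + 2x - 5
f'(x) = 3x² - 4x + 2
x₀ = 2.3

Newton-Raphson formula: x_{n+1} = x_n - f(x_n)/f'(x_n)

Iteration 1:
  f(2.300000) = 1.187000
  f'(2.300000) = 8.670000
  x_1 = 2.300000 - 1.187000/8.670000 = 2.163091
Iteration 2:
  f(2.163091) = 0.089280
  f'(2.163091) = 7.384525
  x_2 = 2.163091 - 0.089280/7.384525 = 2.151001
Iteration 3:
  f(2.151001) = 0.000654
  f'(2.151001) = 7.276412
  x_3 = 2.151001 - 0.000654/7.276412 = 2.150911
Iteration 4:
  f(2.150911) = 0.000000
  f'(2.150911) = 7.275611
  x_4 = 2.150911 - 0.000000/7.275611 = 2.150911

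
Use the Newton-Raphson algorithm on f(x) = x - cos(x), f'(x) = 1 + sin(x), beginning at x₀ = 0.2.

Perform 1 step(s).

f(x) = x - cos(x)
f'(x) = 1 + sin(x)
x₀ = 0.2

Newton-Raphson formula: x_{n+1} = x_n - f(x_n)/f'(x_n)

Iteration 1:
  f(0.200000) = -0.780067
  f'(0.200000) = 1.198669
  x_1 = 0.200000 - (-0.780067)/1.198669 = 0.850777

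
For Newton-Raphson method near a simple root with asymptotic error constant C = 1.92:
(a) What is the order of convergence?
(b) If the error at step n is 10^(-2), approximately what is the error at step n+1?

(a) Newton-Raphson has quadratic (order 2) convergence near simple roots.
    This means |e_{n+1}| ≈ C|e_n|².

(b) With |e_n| = 10^(-2) and C = 1.92:
    |e_{n+1}| ≈ 1.92 × (10^(-2))² = 1.92 × 10^(-4)

(a) 2 (quadratic); (b) |e_{n+1}| ≈ 1.920e-04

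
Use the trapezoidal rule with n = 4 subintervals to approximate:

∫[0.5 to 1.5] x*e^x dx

f(x) = x*e^x
a = 0.5, b = 1.5, n = 4
h = (b - a)/n = 0.250000

Trapezoidal rule: (h/2)[f(x₀) + 2f(x₁) + 2f(x₂) + ... + f(xₙ)]

x_0 = 0.5000, f(x_0) = 0.824361, coefficient = 1
x_1 = 0.7500, f(x_1) = 1.587750, coefficient = 2
x_2 = 1.0000, f(x_2) = 2.718282, coefficient = 2
x_3 = 1.2500, f(x_3) = 4.362929, coefficient = 2
x_4 = 1.5000, f(x_4) = 6.722534, coefficient = 1

I ≈ (0.250000/2) × 24.884815 = 3.110602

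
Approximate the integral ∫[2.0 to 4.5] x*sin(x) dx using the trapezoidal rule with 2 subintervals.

f(x) = x*sin(x)
a = 2.0, b = 4.5, n = 2
h = (b - a)/n = 1.250000

Trapezoidal rule: (h/2)[f(x₀) + 2f(x₁) + 2f(x₂) + ... + f(xₙ)]

x_0 = 2.0000, f(x_0) = 1.818595, coefficient = 1
x_1 = 3.2500, f(x_1) = -0.351634, coefficient = 2
x_2 = 4.5000, f(x_2) = -4.398886, coefficient = 1

I ≈ (1.250000/2) × -3.283559 = -2.052224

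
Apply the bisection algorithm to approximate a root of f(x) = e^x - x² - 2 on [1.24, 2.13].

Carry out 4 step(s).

f(x) = e^x - x² - 2
Initial interval: [1.24, 2.13]

Iteration 1:
  c_1 = (1.240000 + 2.130000)/2 = 1.685000
  f(c_1) = f(1.685000) = 0.553226
  f(a) × f(c) < 0, new interval: [1.240000, 1.685000]
Iteration 2:
  c_2 = (1.240000 + 1.685000)/2 = 1.462500
  f(c_2) = f(1.462500) = 0.177832
  f(a) × f(c) < 0, new interval: [1.240000, 1.462500]
Iteration 3:
  c_3 = (1.240000 + 1.462500)/2 = 1.351250
  f(c_3) = f(1.351250) = 0.036374
  f(a) × f(c) < 0, new interval: [1.240000, 1.351250]
Iteration 4:
  c_4 = (1.240000 + 1.351250)/2 = 1.295625
  f(c_4) = f(1.295625) = -0.025366
  f(a) × f(c) ≥ 0, new interval: [1.295625, 1.351250]

After 4 iteration(s), the approximation is c_4 = 1.295625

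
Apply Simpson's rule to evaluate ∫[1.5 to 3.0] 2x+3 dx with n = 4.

f(x) = 2x+3
a = 1.5, b = 3.0, n = 4
h = (b - a)/n = 0.375000

Simpson's rule: (h/3)[f(x₀) + 4f(x₁) + 2f(x₂) + ... + f(xₙ)]

x_0 = 1.5000, f(x_0) = 6.000000, coefficient = 1
x_1 = 1.8750, f(x_1) = 6.750000, coefficient = 4
x_2 = 2.2500, f(x_2) = 7.500000, coefficient = 2
x_3 = 2.6250, f(x_3) = 8.250000, coefficient = 4
x_4 = 3.0000, f(x_4) = 9.000000, coefficient = 1

I ≈ (0.375000/3) × 90.000000 = 11.250000
Exact value: 11.250000
Error: 0.000000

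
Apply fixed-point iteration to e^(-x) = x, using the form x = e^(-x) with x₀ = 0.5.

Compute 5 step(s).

Equation: e^(-x) = x
Fixed-point form: x = e^(-x)
x₀ = 0.5

x_1 = g(0.500000) = 0.606531
x_2 = g(0.606531) = 0.545239
x_3 = g(0.545239) = 0.579703
x_4 = g(0.579703) = 0.560065
x_5 = g(0.560065) = 0.571172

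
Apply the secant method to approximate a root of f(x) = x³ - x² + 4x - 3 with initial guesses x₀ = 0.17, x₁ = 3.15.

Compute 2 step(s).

f(x) = x³ - x² + 4x - 3
x₀ = 0.17, x₁ = 3.15

Secant formula: x_{n+1} = x_n - f(x_n)(x_n - x_{n-1})/(f(x_n) - f(x_{n-1}))

Iteration 1:
  f(0.170000) = -2.343987
  f(3.150000) = 30.933375
  x_2 = 3.150000 - 30.933375×(3.150000 - 0.170000)/(30.933375 - (-2.343987))
       = 0.379905
Iteration 2:
  f(3.150000) = 30.933375
  f(0.379905) = -1.569877
  x_3 = 0.379905 - (-1.569877)×(0.379905 - 3.150000)/(-1.569877 - 30.933375)
       = 0.513698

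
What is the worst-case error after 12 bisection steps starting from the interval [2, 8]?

Bisection error bound: |error| ≤ (b-a)/2^n
|error| ≤ (8 - 2)/2^12 = 6/2^12
|error| ≤ 0.0014648438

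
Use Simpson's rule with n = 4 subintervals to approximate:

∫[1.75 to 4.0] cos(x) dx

f(x) = cos(x)
a = 1.75, b = 4.0, n = 4
h = (b - a)/n = 0.562500

Simpson's rule: (h/3)[f(x₀) + 4f(x₁) + 2f(x₂) + ... + f(xₙ)]

x_0 = 1.7500, f(x_0) = -0.178246, coefficient = 1
x_1 = 2.3125, f(x_1) = -0.675545, coefficient = 4
x_2 = 2.8750, f(x_2) = -0.964674, coefficient = 2
x_3 = 3.4375, f(x_3) = -0.956538, coefficient = 4
x_4 = 4.0000, f(x_4) = -0.653644, coefficient = 1

I ≈ (0.562500/3) × -9.289570 = -1.741794
Exact value: -1.740788
Error: 0.001006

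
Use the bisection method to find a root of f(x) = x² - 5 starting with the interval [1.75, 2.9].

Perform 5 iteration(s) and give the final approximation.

f(x) = x² - 5
Initial interval: [1.75, 2.9]

Iteration 1:
  c_1 = (1.750000 + 2.900000)/2 = 2.325000
  f(c_1) = f(2.325000) = 0.405625
  f(a) × f(c) < 0, new interval: [1.750000, 2.325000]
Iteration 2:
  c_2 = (1.750000 + 2.325000)/2 = 2.037500
  f(c_2) = f(2.037500) = -0.848594
  f(a) × f(c) ≥ 0, new interval: [2.037500, 2.325000]
Iteration 3:
  c_3 = (2.037500 + 2.325000)/2 = 2.181250
  f(c_3) = f(2.181250) = -0.242148
  f(a) × f(c) ≥ 0, new interval: [2.181250, 2.325000]
Iteration 4:
  c_4 = (2.181250 + 2.325000)/2 = 2.253125
  f(c_4) = f(2.253125) = 0.076572
  f(a) × f(c) < 0, new interval: [2.181250, 2.253125]
Iteration 5:
  c_5 = (2.181250 + 2.253125)/2 = 2.217188
  f(c_5) = f(2.217188) = -0.084080
  f(a) × f(c) ≥ 0, new interval: [2.217188, 2.253125]

After 5 iteration(s), the approximation is c_5 = 2.217188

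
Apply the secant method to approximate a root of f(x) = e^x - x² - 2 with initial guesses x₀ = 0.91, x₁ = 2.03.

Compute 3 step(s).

f(x) = e^x - x² - 2
x₀ = 0.91, x₁ = 2.03

Secant formula: x_{n+1} = x_n - f(x_n)(x_n - x_{n-1})/(f(x_n) - f(x_{n-1}))

Iteration 1:
  f(0.910000) = -0.343777
  f(2.030000) = 1.493186
  x_2 = 2.030000 - 1.493186×(2.030000 - 0.910000)/(1.493186 - (-0.343777))
       = 1.119602
Iteration 2:
  f(2.030000) = 1.493186
  f(1.119602) = -0.189874
  x_3 = 1.119602 - (-0.189874)×(1.119602 - 2.030000)/(-0.189874 - 1.493186)
       = 1.222308
Iteration 3:
  f(1.119602) = -0.189874
  f(1.222308) = -0.099022
  x_4 = 1.222308 - (-0.099022)×(1.222308 - 1.119602)/(-0.099022 - (-0.189874))
       = 1.334251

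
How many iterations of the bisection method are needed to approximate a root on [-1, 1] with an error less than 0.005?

We need (b-a)/2^n ≤ 0.005
(1 - (-1))/2^n ≤ 0.005
2/2^n ≤ 0.005
2^n ≥ 400
n ≥ log₂(400) = 8.64
n ≥ 9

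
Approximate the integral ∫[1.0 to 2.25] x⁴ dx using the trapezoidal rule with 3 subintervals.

f(x) = x⁴
a = 1.0, b = 2.25, n = 3
h = (b - a)/n = 0.416667

Trapezoidal rule: (h/2)[f(x₀) + 2f(x₁) + 2f(x₂) + ... + f(xₙ)]

x_0 = 1.0000, f(x_0) = 1.000000, coefficient = 1
x_1 = 1.4167, f(x_1) = 4.027826, coefficient = 2
x_2 = 1.8333, f(x_2) = 11.297068, coefficient = 2
x_3 = 2.2500, f(x_3) = 25.628906, coefficient = 1

I ≈ (0.416667/2) × 57.278694 = 11.933061
Exact value: 11.333008
Error: 0.600053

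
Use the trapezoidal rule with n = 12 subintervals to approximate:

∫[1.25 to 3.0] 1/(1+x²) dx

f(x) = 1/(1+x²)
a = 1.25, b = 3.0, n = 12
h = (b - a)/n = 0.145833

Trapezoidal rule: (h/2)[f(x₀) + 2f(x₁) + 2f(x₂) + ... + f(xₙ)]

x_0 = 1.2500, f(x_0) = 0.390244, coefficient = 1
x_1 = 1.3958, f(x_1) = 0.339173, coefficient = 2
x_2 = 1.5417, f(x_2) = 0.296144, coefficient = 2
x_3 = 1.6875, f(x_3) = 0.259898, coefficient = 2
x_4 = 1.8333, f(x_4) = 0.229299, coefficient = 2
x_5 = 1.9792, f(x_5) = 0.203372, coefficient = 2
x_6 = 2.1250, f(x_6) = 0.181303, coefficient = 2
x_7 = 2.2708, f(x_7) = 0.162425, coefficient = 2
x_8 = 2.4167, f(x_8) = 0.146193, coefficient = 2
x_9 = 2.5625, f(x_9) = 0.132163, coefficient = 2
x_10 = 2.7083, f(x_10) = 0.119975, coefficient = 2
x_11 = 2.8542, f(x_11) = 0.109334, coefficient = 2
x_12 = 3.0000, f(x_12) = 0.100000, coefficient = 1

I ≈ (0.145833/2) × 4.848804 = 0.353559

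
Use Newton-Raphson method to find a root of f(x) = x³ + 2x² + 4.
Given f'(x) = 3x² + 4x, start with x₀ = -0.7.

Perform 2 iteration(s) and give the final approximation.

f(x) = x³ + 2x² + 4
f'(x) = 3x² + 4x
x₀ = -0.7

Newton-Raphson formula: x_{n+1} = x_n - f(x_n)/f'(x_n)

Iteration 1:
  f(-0.700000) = 4.637000
  f'(-0.700000) = -1.330000
  x_1 = -0.700000 - 4.637000/(-1.330000) = 2.786466
Iteration 2:
  f(2.786466) = 41.164008
  f'(2.786466) = 34.439046
  x_2 = 2.786466 - 41.164008/34.439046 = 1.591195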